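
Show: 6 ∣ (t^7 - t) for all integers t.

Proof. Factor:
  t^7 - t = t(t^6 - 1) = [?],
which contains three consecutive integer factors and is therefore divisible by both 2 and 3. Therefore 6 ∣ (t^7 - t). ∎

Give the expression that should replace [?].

(t - 1)t(t + 1)(t^4 + t^2 + 1)

t^6 - 1 = (t^2 - 1)(t^4 + t^2 + 1), and t^2 - 1 = (t-1)(t+1).
So t(t^6 - 1) = (t - 1)t(t + 1)(t^4 + t^2 + 1).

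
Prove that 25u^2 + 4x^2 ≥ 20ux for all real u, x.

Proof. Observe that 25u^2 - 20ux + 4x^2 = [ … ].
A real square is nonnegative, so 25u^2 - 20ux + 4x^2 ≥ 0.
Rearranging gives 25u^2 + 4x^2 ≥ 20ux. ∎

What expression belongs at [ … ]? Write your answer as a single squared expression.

The leading and trailing coefficients are 5^2 and 2^2, and 20 = 2·5·2, so the trinomial is (5u - 2x)^2.
Hence 25u^2 - 20ux + 4x^2 ≥ 0.

(5u - 2x)^2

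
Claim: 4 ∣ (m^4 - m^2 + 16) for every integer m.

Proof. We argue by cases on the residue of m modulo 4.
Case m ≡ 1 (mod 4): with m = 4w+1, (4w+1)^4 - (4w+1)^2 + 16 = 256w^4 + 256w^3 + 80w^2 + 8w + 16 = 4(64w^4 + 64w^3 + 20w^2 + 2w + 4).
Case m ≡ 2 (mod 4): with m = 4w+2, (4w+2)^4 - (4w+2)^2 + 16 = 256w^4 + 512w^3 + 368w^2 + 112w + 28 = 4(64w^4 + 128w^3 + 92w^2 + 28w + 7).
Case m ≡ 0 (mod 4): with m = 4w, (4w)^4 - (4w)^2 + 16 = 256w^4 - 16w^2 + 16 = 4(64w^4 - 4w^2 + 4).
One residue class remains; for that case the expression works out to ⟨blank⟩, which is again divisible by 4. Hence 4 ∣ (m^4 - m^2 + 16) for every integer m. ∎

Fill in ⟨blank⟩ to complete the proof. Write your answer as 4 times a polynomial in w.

Only m ≡ 3 (mod 4) is unaccounted for. Put m = 4w+3:
(4w+3)^4 - (4w+3)^2 + 16 expands to 256w^4 + 768w^3 + 848w^2 + 408w + 88,
and factoring out 4 leaves 4(64w^4 + 192w^3 + 212w^2 + 102w + 22).

4(64w^4 + 192w^3 + 212w^2 + 102w + 22)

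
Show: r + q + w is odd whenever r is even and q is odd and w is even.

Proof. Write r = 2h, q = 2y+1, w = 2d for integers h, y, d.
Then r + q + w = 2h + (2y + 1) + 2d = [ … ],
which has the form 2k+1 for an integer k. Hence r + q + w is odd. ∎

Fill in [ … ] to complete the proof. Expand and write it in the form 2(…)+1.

2(d + h + y) + 1

Expanding: 2h + (2y + 1) + 2d = 2d + 2h + 2y + 1.
Every term except the constant is even, so this is 2(d + h + y) + 1,
and d + h + y ∈ ℤ gives the required form.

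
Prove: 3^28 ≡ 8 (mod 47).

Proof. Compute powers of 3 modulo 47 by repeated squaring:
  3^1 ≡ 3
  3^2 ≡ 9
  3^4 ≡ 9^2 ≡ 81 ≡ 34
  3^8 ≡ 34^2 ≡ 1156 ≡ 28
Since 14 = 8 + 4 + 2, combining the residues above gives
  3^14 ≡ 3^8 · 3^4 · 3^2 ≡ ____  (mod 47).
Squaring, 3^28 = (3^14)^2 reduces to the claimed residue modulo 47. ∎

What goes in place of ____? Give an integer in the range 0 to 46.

14

Multiply the listed residues: 28 · 34 · 9 = 952 → 8568.
Reducing modulo 47: 8568 = 182·47 + 14, so 3^14 ≡ 14.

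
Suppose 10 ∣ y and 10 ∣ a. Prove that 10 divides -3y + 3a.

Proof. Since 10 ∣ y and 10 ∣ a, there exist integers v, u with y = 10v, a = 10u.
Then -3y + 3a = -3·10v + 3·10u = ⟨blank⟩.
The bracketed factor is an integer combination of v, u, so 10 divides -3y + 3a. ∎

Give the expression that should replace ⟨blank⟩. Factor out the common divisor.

Each term has a factor of 10: -3·10v + 3·10u = 10·(3u - 3v).
Since 3u - 3v is an integer, 10 ∣ (-3y + 3a).

10(3u - 3v)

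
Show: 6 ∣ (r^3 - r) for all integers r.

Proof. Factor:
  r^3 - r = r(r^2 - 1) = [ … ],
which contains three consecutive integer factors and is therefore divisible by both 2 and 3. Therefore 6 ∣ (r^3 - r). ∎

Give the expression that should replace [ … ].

(r - 1)r(r + 1)

r(r^2 - 1) = r(r - 1)(r + 1) = (r - 1)r(r + 1).
These three factors are consecutive integers, so their product is divisible by 6.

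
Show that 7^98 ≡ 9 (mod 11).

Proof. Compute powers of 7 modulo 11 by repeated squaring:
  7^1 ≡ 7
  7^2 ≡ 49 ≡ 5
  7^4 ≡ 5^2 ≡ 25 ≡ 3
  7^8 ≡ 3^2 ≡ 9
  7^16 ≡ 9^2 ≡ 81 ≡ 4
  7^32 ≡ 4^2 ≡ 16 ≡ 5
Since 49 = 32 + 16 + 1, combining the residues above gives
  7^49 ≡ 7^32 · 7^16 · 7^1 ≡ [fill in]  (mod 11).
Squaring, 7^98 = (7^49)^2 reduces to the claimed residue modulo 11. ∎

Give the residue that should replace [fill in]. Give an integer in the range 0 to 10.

Multiply the listed residues: 5 · 4 · 7 = 20 → 140.
Reducing modulo 11: 140 = 12·11 + 8, so 7^49 ≡ 8.

8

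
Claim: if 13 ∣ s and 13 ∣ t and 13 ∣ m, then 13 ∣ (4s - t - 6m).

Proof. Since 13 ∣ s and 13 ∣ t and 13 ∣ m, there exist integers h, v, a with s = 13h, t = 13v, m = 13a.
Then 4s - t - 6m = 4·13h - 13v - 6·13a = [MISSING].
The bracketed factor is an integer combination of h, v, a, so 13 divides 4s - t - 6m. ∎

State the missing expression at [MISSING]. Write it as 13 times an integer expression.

13(-6a + 4h - v)

Each term has a factor of 13: 4·13h - 13v - 6·13a = 13·(-6a + 4h - v).
Since -6a + 4h - v is an integer, 13 ∣ (4s - t - 6m).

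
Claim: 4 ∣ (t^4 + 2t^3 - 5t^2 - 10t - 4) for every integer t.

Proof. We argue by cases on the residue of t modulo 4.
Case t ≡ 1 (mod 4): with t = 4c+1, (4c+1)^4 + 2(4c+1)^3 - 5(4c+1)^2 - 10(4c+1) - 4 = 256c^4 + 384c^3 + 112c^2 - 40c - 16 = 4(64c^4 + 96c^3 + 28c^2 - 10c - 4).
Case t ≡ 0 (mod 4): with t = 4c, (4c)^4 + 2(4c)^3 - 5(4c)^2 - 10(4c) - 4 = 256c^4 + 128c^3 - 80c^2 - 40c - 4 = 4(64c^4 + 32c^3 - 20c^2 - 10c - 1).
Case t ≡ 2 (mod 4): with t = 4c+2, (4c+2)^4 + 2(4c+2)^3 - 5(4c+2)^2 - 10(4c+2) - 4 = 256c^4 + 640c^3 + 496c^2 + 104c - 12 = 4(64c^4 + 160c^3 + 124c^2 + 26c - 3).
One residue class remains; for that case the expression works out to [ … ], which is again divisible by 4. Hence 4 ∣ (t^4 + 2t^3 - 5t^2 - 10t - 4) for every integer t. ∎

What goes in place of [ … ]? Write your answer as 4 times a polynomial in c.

Only t ≡ 3 (mod 4) is unaccounted for. Put t = 4c+3:
(4c+3)^4 + 2(4c+3)^3 - 5(4c+3)^2 - 10(4c+3) - 4 expands to 256c^4 + 896c^3 + 1072c^2 + 488c + 56,
and factoring out 4 leaves 4(64c^4 + 224c^3 + 268c^2 + 122c + 14).

4(64c^4 + 224c^3 + 268c^2 + 122c + 14)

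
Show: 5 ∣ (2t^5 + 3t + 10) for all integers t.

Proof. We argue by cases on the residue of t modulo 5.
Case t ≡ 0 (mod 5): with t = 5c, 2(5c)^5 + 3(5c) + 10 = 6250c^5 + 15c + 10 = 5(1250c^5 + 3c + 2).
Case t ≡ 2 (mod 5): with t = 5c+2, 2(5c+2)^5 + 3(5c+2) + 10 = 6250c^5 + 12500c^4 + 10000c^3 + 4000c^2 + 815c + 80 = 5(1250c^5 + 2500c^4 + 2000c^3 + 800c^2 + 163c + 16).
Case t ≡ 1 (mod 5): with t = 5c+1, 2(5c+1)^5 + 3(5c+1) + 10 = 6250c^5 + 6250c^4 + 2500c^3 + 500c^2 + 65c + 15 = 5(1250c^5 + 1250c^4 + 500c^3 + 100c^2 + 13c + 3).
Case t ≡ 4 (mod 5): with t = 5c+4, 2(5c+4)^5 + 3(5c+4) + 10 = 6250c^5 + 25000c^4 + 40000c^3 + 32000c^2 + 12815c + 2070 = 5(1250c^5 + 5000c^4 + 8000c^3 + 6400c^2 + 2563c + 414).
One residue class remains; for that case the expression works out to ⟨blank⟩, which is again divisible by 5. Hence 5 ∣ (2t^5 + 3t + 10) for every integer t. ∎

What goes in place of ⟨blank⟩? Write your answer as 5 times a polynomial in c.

Only t ≡ 3 (mod 5) is unaccounted for. Put t = 5c+3:
2(5c+3)^5 + 3(5c+3) + 10 expands to 6250c^5 + 18750c^4 + 22500c^3 + 13500c^2 + 4065c + 505,
and factoring out 5 leaves 5(1250c^5 + 3750c^4 + 4500c^3 + 2700c^2 + 813c + 101).

5(1250c^5 + 3750c^4 + 4500c^3 + 2700c^2 + 813c + 101)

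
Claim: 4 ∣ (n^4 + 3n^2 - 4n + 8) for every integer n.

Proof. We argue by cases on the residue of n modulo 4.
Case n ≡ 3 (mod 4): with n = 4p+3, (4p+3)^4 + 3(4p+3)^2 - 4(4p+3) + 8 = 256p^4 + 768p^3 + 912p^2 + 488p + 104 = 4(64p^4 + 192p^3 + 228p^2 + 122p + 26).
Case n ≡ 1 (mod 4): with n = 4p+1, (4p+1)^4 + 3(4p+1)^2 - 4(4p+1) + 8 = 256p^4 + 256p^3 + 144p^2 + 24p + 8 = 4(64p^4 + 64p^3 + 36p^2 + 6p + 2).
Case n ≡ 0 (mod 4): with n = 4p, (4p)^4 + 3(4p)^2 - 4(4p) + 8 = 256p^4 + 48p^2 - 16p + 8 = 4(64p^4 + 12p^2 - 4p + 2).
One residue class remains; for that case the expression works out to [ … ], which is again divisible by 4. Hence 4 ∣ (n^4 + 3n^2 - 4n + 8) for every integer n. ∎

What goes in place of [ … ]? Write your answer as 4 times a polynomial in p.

The residues treated are {3, 1, 0}, so the missing case is n ≡ 2 (mod 4); write n = 4p+2.
Then (4p+2)^4 + 3(4p+2)^2 - 4(4p+2) + 8 = 256p^4 + 512p^3 + 432p^2 + 160p + 28 = 4(64p^4 + 128p^3 + 108p^2 + 40p + 7).

4(64p^4 + 128p^3 + 108p^2 + 40p + 7)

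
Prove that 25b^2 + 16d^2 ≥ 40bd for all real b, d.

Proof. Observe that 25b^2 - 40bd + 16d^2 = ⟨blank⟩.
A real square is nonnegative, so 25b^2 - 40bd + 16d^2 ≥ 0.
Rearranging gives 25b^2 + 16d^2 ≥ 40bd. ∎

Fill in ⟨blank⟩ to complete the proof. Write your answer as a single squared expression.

The leading and trailing coefficients are 5^2 and 4^2, and 40 = 2·5·4, so the trinomial is (5b - 4d)^2.
Hence 25b^2 - 40bd + 16d^2 ≥ 0.

(5b - 4d)^2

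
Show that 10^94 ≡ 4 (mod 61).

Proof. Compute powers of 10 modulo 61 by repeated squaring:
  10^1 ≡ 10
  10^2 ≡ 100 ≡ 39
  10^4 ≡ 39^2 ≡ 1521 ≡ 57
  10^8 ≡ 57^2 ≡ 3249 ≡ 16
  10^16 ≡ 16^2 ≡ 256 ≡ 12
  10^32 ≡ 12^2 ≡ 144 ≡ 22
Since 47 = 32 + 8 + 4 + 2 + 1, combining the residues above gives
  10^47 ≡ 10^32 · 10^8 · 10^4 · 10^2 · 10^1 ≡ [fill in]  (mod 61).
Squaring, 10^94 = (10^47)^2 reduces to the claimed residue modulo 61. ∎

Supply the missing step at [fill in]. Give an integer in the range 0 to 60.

Multiply the listed residues: 22 · 16 · 57 · 39 · 10 = 352 → 20064 → 782496 → 7824960.
Reducing modulo 61: 7824960 = 128278·61 + 2, so 10^47 ≡ 2.

2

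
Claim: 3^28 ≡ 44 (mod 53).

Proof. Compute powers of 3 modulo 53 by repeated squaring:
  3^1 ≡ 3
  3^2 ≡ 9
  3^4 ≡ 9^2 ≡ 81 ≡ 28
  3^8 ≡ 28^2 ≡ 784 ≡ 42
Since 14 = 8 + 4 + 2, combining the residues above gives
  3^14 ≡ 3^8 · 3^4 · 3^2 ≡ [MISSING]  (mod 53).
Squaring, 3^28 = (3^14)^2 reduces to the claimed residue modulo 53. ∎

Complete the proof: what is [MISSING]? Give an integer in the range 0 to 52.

37

Multiply the listed residues: 42 · 28 · 9 = 1176 → 10584.
Reducing modulo 53: 10584 = 199·53 + 37, so 3^14 ≡ 37.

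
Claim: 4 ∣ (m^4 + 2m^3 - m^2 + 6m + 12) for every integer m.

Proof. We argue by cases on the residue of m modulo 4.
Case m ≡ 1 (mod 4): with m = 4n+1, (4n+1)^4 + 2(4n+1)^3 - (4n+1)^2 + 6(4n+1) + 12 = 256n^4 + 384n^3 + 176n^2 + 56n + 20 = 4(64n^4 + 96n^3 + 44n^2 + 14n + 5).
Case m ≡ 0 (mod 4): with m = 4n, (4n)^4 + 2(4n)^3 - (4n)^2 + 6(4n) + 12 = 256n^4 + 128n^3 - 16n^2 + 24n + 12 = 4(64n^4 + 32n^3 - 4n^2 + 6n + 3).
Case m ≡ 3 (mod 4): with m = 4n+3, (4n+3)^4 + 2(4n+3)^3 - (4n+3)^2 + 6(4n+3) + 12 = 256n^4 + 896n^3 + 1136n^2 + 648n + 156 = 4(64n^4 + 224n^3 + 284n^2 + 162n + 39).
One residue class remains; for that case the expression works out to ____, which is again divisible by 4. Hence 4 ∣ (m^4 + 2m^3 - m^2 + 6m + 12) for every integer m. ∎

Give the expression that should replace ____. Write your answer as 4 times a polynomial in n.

4(64n^4 + 160n^3 + 140n^2 + 58n + 13)

Only m ≡ 2 (mod 4) is unaccounted for. Put m = 4n+2:
(4n+2)^4 + 2(4n+2)^3 - (4n+2)^2 + 6(4n+2) + 12 expands to 256n^4 + 640n^3 + 560n^2 + 232n + 52,
and factoring out 4 leaves 4(64n^4 + 160n^3 + 140n^2 + 58n + 13).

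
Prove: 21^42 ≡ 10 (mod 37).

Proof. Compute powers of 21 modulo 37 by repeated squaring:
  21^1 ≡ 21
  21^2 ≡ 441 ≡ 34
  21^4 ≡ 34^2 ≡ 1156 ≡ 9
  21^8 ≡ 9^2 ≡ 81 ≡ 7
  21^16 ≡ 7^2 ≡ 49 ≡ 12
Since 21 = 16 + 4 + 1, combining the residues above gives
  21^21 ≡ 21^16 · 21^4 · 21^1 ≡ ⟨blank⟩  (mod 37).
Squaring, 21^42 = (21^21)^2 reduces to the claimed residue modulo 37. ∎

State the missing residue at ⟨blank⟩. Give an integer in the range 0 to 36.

Multiply the listed residues: 12 · 9 · 21 = 108 → 2268.
Reducing modulo 37: 2268 = 61·37 + 11, so 21^21 ≡ 11.

11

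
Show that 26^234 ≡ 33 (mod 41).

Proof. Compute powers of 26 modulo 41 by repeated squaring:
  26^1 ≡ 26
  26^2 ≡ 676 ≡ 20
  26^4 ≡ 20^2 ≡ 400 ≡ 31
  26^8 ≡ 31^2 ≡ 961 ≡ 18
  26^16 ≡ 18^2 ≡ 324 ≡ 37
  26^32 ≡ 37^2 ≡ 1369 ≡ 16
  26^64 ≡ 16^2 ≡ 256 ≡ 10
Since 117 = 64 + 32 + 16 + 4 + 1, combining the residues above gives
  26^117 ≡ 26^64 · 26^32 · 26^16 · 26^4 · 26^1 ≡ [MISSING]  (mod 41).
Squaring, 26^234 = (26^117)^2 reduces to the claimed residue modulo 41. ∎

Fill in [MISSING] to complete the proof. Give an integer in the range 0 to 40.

22

Multiply the listed residues: 10 · 16 · 37 · 31 · 26 = 160 → 5920 → 183520 → 4771520.
Reducing modulo 41: 4771520 = 116378·41 + 22, so 26^117 ≡ 22.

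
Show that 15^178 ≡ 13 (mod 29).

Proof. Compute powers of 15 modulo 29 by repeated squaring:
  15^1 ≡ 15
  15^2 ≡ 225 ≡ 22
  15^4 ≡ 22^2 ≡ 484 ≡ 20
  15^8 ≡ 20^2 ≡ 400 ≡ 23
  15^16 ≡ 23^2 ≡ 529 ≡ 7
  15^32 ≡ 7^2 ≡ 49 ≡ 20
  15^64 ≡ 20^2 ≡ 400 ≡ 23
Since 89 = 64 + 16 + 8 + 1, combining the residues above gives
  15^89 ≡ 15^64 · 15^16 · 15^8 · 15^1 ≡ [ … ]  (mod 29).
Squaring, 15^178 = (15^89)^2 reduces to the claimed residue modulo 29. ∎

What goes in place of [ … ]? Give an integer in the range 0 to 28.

Multiply the listed residues: 23 · 7 · 23 · 15 = 161 → 3703 → 55545.
Reducing modulo 29: 55545 = 1915·29 + 10, so 15^89 ≡ 10.

10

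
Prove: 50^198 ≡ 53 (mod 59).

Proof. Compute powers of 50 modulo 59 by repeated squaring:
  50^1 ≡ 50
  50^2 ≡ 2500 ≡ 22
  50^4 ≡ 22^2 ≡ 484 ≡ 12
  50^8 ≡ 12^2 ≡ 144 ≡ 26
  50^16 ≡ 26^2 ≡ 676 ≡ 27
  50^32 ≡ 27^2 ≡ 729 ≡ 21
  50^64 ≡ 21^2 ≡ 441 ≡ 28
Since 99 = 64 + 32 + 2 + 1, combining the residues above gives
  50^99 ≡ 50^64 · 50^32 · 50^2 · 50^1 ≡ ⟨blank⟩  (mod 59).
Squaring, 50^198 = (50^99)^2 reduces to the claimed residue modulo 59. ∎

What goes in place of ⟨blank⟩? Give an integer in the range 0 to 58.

42

50^64 · 50^32 · 50^2 · 50^1 ≡ 28 · 21 · 22 · 50 = 646800.
646800 mod 59 = 42, so 50^99 ≡ 42 (mod 59).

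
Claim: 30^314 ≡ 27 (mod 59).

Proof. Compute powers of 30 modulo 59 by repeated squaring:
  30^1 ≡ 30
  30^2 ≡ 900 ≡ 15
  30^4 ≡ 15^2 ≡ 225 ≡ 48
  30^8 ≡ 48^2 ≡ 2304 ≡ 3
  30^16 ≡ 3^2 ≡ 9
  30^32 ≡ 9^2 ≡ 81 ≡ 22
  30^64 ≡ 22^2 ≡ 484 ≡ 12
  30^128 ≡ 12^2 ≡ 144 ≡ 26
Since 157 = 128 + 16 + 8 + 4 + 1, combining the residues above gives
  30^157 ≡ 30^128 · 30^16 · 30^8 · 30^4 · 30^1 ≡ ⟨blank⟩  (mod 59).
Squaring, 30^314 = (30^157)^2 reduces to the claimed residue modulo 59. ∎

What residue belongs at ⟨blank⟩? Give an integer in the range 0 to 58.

Multiply the listed residues: 26 · 9 · 3 · 48 · 30 = 234 → 702 → 33696 → 1010880.
Reducing modulo 59: 1010880 = 17133·59 + 33, so 30^157 ≡ 33.

33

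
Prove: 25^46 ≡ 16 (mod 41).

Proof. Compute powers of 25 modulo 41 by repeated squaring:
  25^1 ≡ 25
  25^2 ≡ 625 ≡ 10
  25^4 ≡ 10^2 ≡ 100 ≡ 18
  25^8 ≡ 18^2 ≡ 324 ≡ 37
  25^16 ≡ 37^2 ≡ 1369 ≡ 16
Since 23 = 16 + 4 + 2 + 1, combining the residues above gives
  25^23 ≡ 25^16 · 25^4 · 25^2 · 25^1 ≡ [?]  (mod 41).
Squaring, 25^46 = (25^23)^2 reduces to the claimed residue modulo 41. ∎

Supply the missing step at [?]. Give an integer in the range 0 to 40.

Multiply the listed residues: 16 · 18 · 10 · 25 = 288 → 2880 → 72000.
Reducing modulo 41: 72000 = 1756·41 + 4, so 25^23 ≡ 4.

4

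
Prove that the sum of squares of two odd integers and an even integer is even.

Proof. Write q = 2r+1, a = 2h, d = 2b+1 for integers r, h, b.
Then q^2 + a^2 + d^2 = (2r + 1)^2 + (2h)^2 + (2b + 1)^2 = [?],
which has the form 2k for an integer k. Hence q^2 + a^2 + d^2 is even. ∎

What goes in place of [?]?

2(2b^2 + 2b + 2h^2 + 2r^2 + 2r + 1)

Expanding: (2r + 1)^2 + (2h)^2 + (2b + 1)^2 = 4b^2 + 4b + 4h^2 + 4r^2 + 4r + 2.
Every term is even; pulling out the factor of 2 gives 2(2b^2 + 2b + 2h^2 + 2r^2 + 2r + 1).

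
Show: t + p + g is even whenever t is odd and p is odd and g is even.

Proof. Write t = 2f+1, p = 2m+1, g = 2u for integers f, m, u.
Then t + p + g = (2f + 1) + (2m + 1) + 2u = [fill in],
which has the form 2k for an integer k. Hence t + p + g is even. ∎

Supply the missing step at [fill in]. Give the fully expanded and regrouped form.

2(f + m + u + 1)

Expanding: (2f + 1) + (2m + 1) + 2u = 2f + 2m + 2u + 2.
Every term is even; pulling out the factor of 2 gives 2(f + m + u + 1).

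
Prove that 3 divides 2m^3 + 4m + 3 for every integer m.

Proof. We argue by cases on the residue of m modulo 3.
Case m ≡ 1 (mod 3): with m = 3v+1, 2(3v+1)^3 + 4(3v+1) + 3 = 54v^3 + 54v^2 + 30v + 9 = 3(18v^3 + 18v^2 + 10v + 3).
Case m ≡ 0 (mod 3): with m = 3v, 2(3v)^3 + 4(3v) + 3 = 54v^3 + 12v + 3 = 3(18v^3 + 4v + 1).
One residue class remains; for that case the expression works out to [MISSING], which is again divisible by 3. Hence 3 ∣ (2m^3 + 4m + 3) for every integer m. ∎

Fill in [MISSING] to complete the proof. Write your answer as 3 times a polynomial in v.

The residues treated are {1, 0}, so the missing case is m ≡ 2 (mod 3); write m = 3v+2.
Then 2(3v+2)^3 + 4(3v+2) + 3 = 54v^3 + 108v^2 + 84v + 27 = 3(18v^3 + 36v^2 + 28v + 9).

3(18v^3 + 36v^2 + 28v + 9)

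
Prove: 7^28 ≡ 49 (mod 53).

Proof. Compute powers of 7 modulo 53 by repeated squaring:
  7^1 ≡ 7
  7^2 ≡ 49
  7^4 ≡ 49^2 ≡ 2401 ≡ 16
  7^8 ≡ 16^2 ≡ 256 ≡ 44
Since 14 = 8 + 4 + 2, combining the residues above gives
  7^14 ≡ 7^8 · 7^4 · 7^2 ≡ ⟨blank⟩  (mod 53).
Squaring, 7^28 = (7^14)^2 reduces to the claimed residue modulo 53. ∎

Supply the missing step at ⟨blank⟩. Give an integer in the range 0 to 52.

46

Multiply the listed residues: 44 · 16 · 49 = 704 → 34496.
Reducing modulo 53: 34496 = 650·53 + 46, so 7^14 ≡ 46.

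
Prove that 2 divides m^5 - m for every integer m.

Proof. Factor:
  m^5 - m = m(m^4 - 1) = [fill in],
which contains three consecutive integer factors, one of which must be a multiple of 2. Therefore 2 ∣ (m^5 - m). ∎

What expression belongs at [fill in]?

m^4 - 1 = (m^2 - 1)(m^2 + 1), and m^2 - 1 = (m-1)(m+1).
So m(m^4 - 1) = (m - 1)m(m + 1)(m^2 + 1).

(m - 1)m(m + 1)(m^2 + 1)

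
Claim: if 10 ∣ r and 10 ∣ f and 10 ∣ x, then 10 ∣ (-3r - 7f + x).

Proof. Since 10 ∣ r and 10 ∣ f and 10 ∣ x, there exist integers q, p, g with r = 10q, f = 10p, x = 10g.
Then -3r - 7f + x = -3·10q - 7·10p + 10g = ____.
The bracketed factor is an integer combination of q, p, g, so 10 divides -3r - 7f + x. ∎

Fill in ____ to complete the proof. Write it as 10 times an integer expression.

10(g - 7p - 3q)

Pull the common 10 out of every term: -3·10q - 7·10p + 10g = 10(g - 7p - 3q).
g - 7p - 3q is an integer, which exhibits the divisibility.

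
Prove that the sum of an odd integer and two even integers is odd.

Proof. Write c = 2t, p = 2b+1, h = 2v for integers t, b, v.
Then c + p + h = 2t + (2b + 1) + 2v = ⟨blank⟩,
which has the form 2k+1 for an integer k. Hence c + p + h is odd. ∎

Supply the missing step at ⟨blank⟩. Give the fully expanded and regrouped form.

2(b + t + v) + 1

2t + (2b + 1) + 2v = 2b + 2t + 2v + 1
= 2(b + t + v) + 1.
Since b + t + v is an integer, the sum is of the form 2k+1 for an integer k.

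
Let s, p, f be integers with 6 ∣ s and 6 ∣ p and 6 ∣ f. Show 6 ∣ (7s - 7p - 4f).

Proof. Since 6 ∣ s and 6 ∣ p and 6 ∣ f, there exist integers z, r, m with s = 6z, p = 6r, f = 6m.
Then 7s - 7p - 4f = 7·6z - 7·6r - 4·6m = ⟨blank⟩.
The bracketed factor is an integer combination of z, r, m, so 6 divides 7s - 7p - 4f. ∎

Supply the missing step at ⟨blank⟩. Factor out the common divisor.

Each term has a factor of 6: 7·6z - 7·6r - 4·6m = 6·(-4m - 7r + 7z).
Since -4m - 7r + 7z is an integer, 6 ∣ (7s - 7p - 4f).

6(-4m - 7r + 7z)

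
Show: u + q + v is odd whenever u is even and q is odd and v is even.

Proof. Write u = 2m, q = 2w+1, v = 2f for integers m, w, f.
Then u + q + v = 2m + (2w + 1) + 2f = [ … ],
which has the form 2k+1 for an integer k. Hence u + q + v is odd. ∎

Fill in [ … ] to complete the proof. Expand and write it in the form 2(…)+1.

2m + (2w + 1) + 2f = 2f + 2m + 2w + 1
= 2(f + m + w) + 1.
Since f + m + w is an integer, the sum is of the form 2k+1 for an integer k.

2(f + m + w) + 1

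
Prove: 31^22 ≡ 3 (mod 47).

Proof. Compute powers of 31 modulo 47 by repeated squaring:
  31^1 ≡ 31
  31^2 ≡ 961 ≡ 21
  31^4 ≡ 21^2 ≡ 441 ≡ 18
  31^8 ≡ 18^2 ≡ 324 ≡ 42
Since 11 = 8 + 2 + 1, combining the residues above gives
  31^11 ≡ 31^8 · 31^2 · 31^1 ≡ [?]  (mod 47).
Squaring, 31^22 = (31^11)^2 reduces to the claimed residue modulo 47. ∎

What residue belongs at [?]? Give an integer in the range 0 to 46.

Multiply the listed residues: 42 · 21 · 31 = 882 → 27342.
Reducing modulo 47: 27342 = 581·47 + 35, so 31^11 ≡ 35.

35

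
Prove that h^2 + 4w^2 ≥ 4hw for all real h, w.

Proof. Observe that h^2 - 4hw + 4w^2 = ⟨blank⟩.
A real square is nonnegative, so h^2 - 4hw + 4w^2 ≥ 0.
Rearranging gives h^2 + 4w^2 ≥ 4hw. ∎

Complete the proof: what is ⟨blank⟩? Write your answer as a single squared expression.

(h - 2w)^2

h^2 - 4hw + 4w^2 is a perfect-square trinomial: the outer terms are (h)^2 and (2w)^2, and the cross term is -2·h·2w.
So h^2 - 4hw + 4w^2 = (h - 2w)^2 ≥ 0.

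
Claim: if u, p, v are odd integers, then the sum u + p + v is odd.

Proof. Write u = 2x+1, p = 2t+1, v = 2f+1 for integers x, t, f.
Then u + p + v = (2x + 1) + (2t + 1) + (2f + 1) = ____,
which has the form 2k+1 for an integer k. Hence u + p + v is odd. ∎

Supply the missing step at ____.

2(f + t + x + 1) + 1

Expanding: (2x + 1) + (2t + 1) + (2f + 1) = 2f + 2t + 2x + 3.
Every term except the constant is even, so this is 2(f + t + x + 1) + 1,
and f + t + x + 1 ∈ ℤ gives the required form.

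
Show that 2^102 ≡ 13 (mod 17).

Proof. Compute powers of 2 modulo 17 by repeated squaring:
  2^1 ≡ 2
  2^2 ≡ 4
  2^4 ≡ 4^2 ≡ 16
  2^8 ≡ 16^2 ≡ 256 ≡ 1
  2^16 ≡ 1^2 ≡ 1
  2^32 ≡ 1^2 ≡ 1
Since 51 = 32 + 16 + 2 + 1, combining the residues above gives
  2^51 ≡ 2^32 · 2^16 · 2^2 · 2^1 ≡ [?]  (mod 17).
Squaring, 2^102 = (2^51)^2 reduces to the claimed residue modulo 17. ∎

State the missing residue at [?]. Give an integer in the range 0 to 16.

2^32 · 2^16 · 2^2 · 2^1 ≡ 1 · 1 · 4 · 2 = 8.
8 mod 17 = 8, so 2^51 ≡ 8 (mod 17).

8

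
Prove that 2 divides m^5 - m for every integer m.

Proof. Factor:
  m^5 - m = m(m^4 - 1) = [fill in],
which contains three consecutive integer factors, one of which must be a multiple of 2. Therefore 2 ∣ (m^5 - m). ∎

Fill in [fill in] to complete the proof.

(m - 1)m(m + 1)(m^2 + 1)

m^4 - 1 = (m^2 - 1)(m^2 + 1), and m^2 - 1 = (m-1)(m+1).
So m(m^4 - 1) = (m - 1)m(m + 1)(m^2 + 1).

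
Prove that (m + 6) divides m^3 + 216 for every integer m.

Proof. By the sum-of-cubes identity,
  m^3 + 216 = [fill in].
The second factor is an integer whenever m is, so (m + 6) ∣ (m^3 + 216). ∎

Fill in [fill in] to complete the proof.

(m + 6)(m^2 - 6m + 36)

Polynomial division of m^3 + 216 by m + 6 leaves remainder 0 and quotient m^2 - 6m + 36.
Hence m^3 + 216 = (m + 6)(m^2 - 6m + 36).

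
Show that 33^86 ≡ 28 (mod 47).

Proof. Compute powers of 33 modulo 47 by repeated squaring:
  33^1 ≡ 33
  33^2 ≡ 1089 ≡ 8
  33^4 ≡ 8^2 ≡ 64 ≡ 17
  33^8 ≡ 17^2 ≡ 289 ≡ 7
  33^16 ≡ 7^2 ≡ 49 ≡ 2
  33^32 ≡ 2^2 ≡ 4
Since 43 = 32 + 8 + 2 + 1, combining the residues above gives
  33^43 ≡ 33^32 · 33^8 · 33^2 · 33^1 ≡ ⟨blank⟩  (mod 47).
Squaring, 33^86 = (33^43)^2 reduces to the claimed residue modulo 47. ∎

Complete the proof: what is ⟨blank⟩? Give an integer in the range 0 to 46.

13

33^32 · 33^8 · 33^2 · 33^1 ≡ 4 · 7 · 8 · 33 = 7392.
7392 mod 47 = 13, so 33^43 ≡ 13 (mod 47).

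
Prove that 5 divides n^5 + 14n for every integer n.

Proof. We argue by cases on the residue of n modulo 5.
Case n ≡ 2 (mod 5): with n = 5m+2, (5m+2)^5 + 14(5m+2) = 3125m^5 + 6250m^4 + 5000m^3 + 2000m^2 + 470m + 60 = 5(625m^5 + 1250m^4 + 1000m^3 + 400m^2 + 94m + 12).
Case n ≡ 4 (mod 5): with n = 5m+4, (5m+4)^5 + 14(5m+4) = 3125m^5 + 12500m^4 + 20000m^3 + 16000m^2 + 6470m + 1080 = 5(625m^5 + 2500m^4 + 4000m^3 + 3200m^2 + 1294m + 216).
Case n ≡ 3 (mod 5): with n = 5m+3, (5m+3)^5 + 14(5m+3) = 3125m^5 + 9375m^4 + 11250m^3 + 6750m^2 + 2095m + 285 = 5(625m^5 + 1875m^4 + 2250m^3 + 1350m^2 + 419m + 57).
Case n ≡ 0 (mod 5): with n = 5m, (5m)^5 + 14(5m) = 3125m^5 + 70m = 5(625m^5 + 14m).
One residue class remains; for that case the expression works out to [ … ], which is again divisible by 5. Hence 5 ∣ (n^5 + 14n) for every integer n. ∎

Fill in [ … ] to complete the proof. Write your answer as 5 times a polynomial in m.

Only n ≡ 1 (mod 5) is unaccounted for. Put n = 5m+1:
(5m+1)^5 + 14(5m+1) expands to 3125m^5 + 3125m^4 + 1250m^3 + 250m^2 + 95m + 15,
and factoring out 5 leaves 5(625m^5 + 625m^4 + 250m^3 + 50m^2 + 19m + 3).

5(625m^5 + 625m^4 + 250m^3 + 50m^2 + 19m + 3)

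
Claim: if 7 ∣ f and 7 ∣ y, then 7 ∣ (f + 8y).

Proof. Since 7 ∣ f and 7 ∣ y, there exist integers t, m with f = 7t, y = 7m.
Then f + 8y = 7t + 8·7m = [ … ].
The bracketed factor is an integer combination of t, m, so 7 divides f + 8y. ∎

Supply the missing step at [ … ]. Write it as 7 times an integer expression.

7(8m + t)

Each term has a factor of 7: 7t + 8·7m = 7·(8m + t).
Since 8m + t is an integer, 7 ∣ (f + 8y).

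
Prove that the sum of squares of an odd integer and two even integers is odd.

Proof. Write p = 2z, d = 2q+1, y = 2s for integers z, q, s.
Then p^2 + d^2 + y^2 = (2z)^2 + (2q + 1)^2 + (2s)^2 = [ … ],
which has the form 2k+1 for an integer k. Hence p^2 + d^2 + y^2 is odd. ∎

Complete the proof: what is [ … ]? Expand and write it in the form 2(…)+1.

2(2q^2 + 2q + 2s^2 + 2z^2) + 1

(2z)^2 + (2q + 1)^2 + (2s)^2 = 4q^2 + 4q + 4s^2 + 4z^2 + 1
= 2(2q^2 + 2q + 2s^2 + 2z^2) + 1.
Since 2q^2 + 2q + 2s^2 + 2z^2 is an integer, the sum of squares is of the form 2k+1 for an integer k.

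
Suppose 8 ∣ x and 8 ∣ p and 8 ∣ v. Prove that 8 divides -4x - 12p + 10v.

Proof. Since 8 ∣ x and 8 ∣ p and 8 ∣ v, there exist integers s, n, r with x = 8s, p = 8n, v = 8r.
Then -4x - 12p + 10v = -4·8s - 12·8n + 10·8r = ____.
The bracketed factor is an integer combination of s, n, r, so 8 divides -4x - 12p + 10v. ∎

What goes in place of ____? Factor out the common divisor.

Pull the common 8 out of every term: -4·8s - 12·8n + 10·8r = 8(-12n + 10r - 4s).
-12n + 10r - 4s is an integer, which exhibits the divisibility.

8(-12n + 10r - 4s)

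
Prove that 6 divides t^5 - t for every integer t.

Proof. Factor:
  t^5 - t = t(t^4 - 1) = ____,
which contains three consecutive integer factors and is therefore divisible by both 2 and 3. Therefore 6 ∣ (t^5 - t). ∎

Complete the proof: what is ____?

t^4 - 1 = (t^2 - 1)(t^2 + 1), and t^2 - 1 = (t-1)(t+1).
So t(t^4 - 1) = (t - 1)t(t + 1)(t^2 + 1).

(t - 1)t(t + 1)(t^2 + 1)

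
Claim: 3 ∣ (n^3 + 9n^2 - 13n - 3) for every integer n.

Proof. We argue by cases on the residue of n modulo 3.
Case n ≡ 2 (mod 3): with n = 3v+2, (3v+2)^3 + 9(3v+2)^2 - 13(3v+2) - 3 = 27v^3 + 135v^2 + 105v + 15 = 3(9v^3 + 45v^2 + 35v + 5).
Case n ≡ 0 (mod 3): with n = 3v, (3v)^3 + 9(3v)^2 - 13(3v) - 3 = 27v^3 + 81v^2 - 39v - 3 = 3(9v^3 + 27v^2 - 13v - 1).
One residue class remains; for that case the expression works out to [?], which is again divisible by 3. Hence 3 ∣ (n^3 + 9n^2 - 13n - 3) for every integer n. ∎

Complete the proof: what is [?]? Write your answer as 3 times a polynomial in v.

The residues treated are {2, 0}, so the missing case is n ≡ 1 (mod 3); write n = 3v+1.
Then (3v+1)^3 + 9(3v+1)^2 - 13(3v+1) - 3 = 27v^3 + 108v^2 + 24v - 6 = 3(9v^3 + 36v^2 + 8v - 2).

3(9v^3 + 36v^2 + 8v - 2)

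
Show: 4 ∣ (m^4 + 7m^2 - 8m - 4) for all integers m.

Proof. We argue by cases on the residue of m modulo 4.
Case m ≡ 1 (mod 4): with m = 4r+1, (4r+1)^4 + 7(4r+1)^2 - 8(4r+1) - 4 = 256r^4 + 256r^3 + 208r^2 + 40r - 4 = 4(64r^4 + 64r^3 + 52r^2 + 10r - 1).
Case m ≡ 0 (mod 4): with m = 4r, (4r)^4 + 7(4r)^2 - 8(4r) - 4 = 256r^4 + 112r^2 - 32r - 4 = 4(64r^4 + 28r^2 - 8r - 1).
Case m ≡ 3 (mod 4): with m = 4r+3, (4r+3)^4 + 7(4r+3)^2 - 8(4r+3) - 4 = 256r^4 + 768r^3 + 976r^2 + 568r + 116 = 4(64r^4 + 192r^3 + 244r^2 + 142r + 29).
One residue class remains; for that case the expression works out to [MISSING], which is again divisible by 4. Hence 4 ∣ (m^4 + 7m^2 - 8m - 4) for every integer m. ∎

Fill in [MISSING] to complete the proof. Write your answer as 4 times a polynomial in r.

Only m ≡ 2 (mod 4) is unaccounted for. Put m = 4r+2:
(4r+2)^4 + 7(4r+2)^2 - 8(4r+2) - 4 expands to 256r^4 + 512r^3 + 496r^2 + 208r + 24,
and factoring out 4 leaves 4(64r^4 + 128r^3 + 124r^2 + 52r + 6).

4(64r^4 + 128r^3 + 124r^2 + 52r + 6)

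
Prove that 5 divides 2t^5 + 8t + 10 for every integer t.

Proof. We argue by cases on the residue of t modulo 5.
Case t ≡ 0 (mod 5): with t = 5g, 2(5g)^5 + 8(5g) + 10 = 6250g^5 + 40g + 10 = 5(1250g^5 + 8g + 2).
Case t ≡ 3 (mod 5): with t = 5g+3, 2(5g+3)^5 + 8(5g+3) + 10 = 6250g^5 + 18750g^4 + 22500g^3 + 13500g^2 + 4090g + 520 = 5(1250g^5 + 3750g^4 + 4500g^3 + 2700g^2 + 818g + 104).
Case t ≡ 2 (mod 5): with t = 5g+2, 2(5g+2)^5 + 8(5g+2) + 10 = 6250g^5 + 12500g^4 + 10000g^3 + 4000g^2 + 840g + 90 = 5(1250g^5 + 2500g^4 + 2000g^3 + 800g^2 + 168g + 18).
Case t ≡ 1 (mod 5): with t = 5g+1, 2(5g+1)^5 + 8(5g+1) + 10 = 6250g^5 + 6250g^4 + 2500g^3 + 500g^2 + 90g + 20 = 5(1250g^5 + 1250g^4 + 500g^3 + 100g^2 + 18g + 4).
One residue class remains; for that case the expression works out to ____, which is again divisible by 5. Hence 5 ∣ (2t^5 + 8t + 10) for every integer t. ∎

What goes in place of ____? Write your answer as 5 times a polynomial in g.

The residues treated are {0, 3, 2, 1}, so the missing case is t ≡ 4 (mod 5); write t = 5g+4.
Then 2(5g+4)^5 + 8(5g+4) + 10 = 6250g^5 + 25000g^4 + 40000g^3 + 32000g^2 + 12840g + 2090 = 5(1250g^5 + 5000g^4 + 8000g^3 + 6400g^2 + 2568g + 418).

5(1250g^5 + 5000g^4 + 8000g^3 + 6400g^2 + 2568g + 418)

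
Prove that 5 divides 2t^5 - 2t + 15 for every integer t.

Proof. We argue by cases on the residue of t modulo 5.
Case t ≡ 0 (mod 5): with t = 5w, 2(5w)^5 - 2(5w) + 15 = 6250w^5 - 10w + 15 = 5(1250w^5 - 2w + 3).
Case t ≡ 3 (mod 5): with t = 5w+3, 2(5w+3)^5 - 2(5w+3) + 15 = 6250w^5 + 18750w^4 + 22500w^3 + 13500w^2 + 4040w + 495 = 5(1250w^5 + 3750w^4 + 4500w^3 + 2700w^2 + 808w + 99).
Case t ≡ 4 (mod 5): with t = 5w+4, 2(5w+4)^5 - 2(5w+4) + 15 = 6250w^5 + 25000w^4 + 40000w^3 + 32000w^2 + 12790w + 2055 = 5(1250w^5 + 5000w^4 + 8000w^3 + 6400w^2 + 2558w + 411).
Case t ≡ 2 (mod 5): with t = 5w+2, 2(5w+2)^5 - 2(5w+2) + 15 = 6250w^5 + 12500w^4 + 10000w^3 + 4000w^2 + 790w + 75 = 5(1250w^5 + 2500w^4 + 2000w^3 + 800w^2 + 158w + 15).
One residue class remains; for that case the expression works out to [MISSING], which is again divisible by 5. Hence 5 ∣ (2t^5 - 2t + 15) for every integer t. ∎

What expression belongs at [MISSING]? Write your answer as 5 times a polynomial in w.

5(1250w^5 + 1250w^4 + 500w^3 + 100w^2 + 8w + 3)

Only t ≡ 1 (mod 5) is unaccounted for. Put t = 5w+1:
2(5w+1)^5 - 2(5w+1) + 15 expands to 6250w^5 + 6250w^4 + 2500w^3 + 500w^2 + 40w + 15,
and factoring out 5 leaves 5(1250w^5 + 1250w^4 + 500w^3 + 100w^2 + 8w + 3).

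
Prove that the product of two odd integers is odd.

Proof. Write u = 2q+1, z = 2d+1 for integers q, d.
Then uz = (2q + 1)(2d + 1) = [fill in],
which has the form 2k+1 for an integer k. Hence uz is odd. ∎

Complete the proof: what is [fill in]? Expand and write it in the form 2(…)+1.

2(2dq + d + q) + 1

(2q + 1)(2d + 1) = 4dq + 2d + 2q + 1
= 2(2dq + d + q) + 1.
Since 2dq + d + q is an integer, the product is of the form 2k+1 for an integer k.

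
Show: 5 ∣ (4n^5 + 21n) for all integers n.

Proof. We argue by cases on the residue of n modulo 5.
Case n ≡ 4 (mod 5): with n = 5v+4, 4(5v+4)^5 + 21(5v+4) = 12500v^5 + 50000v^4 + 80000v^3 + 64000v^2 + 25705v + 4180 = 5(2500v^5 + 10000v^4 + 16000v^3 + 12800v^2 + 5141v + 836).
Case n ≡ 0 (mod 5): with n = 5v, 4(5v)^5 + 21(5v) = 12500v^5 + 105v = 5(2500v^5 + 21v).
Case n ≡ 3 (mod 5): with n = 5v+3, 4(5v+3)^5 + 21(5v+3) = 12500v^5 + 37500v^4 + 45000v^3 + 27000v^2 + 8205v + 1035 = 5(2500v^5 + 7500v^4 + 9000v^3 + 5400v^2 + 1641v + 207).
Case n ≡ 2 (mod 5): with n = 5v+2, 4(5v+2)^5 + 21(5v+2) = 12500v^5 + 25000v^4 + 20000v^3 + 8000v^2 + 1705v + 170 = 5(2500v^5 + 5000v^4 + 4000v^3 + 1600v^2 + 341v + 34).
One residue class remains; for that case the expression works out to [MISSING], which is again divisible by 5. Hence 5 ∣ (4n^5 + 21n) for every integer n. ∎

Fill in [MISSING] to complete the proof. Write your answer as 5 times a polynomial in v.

Only n ≡ 1 (mod 5) is unaccounted for. Put n = 5v+1:
4(5v+1)^5 + 21(5v+1) expands to 12500v^5 + 12500v^4 + 5000v^3 + 1000v^2 + 205v + 25,
and factoring out 5 leaves 5(2500v^5 + 2500v^4 + 1000v^3 + 200v^2 + 41v + 5).

5(2500v^5 + 2500v^4 + 1000v^3 + 200v^2 + 41v + 5)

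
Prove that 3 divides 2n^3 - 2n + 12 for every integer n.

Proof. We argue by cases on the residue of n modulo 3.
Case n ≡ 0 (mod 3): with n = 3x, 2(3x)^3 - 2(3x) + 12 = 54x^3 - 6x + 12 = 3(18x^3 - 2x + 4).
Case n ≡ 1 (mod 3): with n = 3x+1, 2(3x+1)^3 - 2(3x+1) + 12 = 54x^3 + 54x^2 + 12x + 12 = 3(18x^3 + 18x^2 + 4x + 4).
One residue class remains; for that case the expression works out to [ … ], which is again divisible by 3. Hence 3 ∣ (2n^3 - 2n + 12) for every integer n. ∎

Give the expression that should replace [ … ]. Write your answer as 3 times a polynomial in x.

Only n ≡ 2 (mod 3) is unaccounted for. Put n = 3x+2:
2(3x+2)^3 - 2(3x+2) + 12 expands to 54x^3 + 108x^2 + 66x + 24,
and factoring out 3 leaves 3(18x^3 + 36x^2 + 22x + 8).

3(18x^3 + 36x^2 + 22x + 8)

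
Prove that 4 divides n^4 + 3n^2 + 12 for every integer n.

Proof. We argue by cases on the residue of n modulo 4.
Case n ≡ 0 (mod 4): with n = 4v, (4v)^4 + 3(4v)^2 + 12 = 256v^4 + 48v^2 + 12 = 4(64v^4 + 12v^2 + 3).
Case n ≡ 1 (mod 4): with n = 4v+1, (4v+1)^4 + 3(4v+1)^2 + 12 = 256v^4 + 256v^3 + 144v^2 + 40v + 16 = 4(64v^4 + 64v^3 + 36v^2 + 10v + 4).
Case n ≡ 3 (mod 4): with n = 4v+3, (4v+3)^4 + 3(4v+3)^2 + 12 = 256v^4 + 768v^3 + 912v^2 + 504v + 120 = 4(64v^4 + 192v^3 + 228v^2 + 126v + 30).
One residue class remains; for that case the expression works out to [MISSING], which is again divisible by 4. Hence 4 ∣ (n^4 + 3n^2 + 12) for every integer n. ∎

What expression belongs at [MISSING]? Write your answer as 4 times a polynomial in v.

Only n ≡ 2 (mod 4) is unaccounted for. Put n = 4v+2:
(4v+2)^4 + 3(4v+2)^2 + 12 expands to 256v^4 + 512v^3 + 432v^2 + 176v + 40,
and factoring out 4 leaves 4(64v^4 + 128v^3 + 108v^2 + 44v + 10).

4(64v^4 + 128v^3 + 108v^2 + 44v + 10)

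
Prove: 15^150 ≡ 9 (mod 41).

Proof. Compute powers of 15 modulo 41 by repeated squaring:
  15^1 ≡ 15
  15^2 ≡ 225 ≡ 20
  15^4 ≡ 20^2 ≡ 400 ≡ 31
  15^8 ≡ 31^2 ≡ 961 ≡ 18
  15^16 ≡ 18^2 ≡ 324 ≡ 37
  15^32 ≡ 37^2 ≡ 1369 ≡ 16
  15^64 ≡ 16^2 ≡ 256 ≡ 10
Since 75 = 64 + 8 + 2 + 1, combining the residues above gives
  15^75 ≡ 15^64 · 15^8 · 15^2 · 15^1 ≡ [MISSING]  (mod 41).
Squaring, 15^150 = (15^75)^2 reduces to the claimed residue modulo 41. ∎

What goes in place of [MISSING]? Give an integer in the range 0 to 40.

15^64 · 15^8 · 15^2 · 15^1 ≡ 10 · 18 · 20 · 15 = 54000.
54000 mod 41 = 3, so 15^75 ≡ 3 (mod 41).

3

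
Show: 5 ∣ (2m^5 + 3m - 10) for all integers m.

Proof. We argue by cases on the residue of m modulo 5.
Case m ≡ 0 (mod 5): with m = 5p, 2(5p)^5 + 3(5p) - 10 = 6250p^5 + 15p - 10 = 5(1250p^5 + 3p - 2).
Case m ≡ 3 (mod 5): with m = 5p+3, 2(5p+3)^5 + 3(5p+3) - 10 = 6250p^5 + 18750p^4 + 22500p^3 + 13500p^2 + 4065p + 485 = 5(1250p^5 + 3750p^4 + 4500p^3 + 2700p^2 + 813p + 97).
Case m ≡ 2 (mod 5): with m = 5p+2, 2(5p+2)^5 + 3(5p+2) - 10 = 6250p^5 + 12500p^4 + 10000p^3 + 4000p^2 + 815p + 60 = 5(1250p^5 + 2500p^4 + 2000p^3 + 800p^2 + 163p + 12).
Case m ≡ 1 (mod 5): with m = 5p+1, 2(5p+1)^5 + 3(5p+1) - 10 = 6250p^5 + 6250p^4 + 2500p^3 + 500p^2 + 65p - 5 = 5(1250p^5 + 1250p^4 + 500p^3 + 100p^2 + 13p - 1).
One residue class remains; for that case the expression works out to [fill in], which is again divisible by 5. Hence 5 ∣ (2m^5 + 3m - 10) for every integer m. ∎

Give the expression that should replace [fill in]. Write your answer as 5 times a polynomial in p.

The residues treated are {0, 3, 2, 1}, so the missing case is m ≡ 4 (mod 5); write m = 5p+4.
Then 2(5p+4)^5 + 3(5p+4) - 10 = 6250p^5 + 25000p^4 + 40000p^3 + 32000p^2 + 12815p + 2050 = 5(1250p^5 + 5000p^4 + 8000p^3 + 6400p^2 + 2563p + 410).

5(1250p^5 + 5000p^4 + 8000p^3 + 6400p^2 + 2563p + 410)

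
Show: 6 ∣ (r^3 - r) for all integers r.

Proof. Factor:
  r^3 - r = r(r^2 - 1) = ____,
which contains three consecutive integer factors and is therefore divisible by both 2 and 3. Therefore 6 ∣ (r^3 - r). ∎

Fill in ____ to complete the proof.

r(r^2 - 1) = r(r - 1)(r + 1) = (r - 1)r(r + 1).
These three factors are consecutive integers, so their product is divisible by 6.

(r - 1)r(r + 1)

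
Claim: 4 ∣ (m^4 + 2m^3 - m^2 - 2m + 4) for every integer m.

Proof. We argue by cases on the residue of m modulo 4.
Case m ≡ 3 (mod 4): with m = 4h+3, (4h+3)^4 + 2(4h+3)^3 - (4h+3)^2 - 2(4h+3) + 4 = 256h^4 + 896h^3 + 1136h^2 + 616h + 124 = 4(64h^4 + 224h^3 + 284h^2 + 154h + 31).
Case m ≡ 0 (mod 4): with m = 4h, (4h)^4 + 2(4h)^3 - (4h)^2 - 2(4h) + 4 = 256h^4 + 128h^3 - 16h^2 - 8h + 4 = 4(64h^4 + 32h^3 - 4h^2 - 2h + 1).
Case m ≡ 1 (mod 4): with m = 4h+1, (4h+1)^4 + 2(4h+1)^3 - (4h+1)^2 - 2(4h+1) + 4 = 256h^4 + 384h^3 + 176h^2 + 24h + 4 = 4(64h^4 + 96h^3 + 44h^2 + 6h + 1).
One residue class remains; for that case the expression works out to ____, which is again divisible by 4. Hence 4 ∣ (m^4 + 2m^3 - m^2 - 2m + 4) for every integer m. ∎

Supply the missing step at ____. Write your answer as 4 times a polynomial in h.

Only m ≡ 2 (mod 4) is unaccounted for. Put m = 4h+2:
(4h+2)^4 + 2(4h+2)^3 - (4h+2)^2 - 2(4h+2) + 4 expands to 256h^4 + 640h^3 + 560h^2 + 200h + 28,
and factoring out 4 leaves 4(64h^4 + 160h^3 + 140h^2 + 50h + 7).

4(64h^4 + 160h^3 + 140h^2 + 50h + 7)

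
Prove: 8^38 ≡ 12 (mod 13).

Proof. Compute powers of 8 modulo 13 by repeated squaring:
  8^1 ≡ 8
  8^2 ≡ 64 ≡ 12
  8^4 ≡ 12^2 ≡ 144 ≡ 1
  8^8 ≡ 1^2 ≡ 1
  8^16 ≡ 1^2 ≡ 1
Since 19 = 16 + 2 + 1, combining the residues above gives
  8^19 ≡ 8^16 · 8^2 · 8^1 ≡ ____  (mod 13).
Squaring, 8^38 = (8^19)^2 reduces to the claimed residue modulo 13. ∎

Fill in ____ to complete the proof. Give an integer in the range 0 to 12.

Multiply the listed residues: 1 · 12 · 8 = 12 → 96.
Reducing modulo 13: 96 = 7·13 + 5, so 8^19 ≡ 5.

5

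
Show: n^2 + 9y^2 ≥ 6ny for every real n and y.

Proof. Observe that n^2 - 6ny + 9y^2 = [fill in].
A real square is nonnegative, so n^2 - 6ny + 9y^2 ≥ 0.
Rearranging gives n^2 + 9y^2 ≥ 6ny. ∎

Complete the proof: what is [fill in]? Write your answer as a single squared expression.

(n - 3y)^2

n^2 - 6ny + 9y^2 is a perfect-square trinomial: the outer terms are (n)^2 and (3y)^2, and the cross term is -2·n·3y.
So n^2 - 6ny + 9y^2 = (n - 3y)^2 ≥ 0.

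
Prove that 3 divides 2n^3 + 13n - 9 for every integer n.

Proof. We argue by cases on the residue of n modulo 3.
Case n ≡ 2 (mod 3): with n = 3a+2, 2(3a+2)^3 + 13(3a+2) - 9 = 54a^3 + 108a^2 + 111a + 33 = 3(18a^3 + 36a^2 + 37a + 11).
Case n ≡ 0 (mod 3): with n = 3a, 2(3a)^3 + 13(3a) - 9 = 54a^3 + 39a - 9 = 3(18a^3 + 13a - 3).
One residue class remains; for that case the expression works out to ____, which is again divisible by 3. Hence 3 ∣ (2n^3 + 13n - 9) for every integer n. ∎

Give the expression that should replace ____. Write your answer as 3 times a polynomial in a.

The residues treated are {2, 0}, so the missing case is n ≡ 1 (mod 3); write n = 3a+1.
Then 2(3a+1)^3 + 13(3a+1) - 9 = 54a^3 + 54a^2 + 57a + 6 = 3(18a^3 + 18a^2 + 19a + 2).

3(18a^3 + 18a^2 + 19a + 2)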